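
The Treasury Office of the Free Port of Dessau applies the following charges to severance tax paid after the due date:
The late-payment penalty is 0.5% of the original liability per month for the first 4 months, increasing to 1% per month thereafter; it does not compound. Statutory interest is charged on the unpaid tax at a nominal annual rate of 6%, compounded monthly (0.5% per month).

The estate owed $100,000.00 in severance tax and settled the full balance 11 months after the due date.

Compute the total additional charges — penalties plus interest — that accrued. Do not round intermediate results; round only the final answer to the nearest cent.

Penalty, months 1–4: 4 × 0.5% × $100,000.00 = $2,000.00
Penalty, months 5–11: 7 × 1% × $100,000.00 = $7,000.00
Interest: $100,000.00 × ((1 + 0.005)^11 − 1) = $100,000.00 × 0.0563958… = $5,639.5833…
Penalties + interest = $9,000.0000 + $5,639.5833… = $14,639.58

$14,639.58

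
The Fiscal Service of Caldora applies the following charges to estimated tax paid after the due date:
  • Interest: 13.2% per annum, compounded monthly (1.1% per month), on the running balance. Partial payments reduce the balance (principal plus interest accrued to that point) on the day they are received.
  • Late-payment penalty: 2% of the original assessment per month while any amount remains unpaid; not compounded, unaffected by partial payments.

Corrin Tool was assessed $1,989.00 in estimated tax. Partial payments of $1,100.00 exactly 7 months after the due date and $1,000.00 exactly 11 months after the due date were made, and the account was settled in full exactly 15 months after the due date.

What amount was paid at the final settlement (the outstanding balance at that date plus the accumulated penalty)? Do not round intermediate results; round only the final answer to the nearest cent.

Balance at month 7: $1,989.0000 × (1 + 0.011)^7 = $2,147.3007…
After $1,100.00 payment: $2,147.3007… − $1,100.00 = $1,047.3007…
Balance at month 11: $1,047.3007… × (1 + 0.011)^4 = $1,094.1479…
After $1,000.00 payment: $1,094.1479… − $1,000.00 = $94.1479…
Balance at month 15: $94.1479… × (1 + 0.011)^4 = $98.3593…
Penalty: 15 × 2% × $1,989.00 = $596.70
Final settlement = outstanding balance + penalty = $98.3593… + $596.70 = $695.06

$695.06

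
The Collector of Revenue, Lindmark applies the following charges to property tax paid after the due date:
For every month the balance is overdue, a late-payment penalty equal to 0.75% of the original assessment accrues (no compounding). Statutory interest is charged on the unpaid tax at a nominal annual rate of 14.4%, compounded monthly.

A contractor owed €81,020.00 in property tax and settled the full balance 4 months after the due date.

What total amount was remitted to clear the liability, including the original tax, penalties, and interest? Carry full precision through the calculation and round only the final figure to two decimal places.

Late-payment penalty: 4 × 0.75% × €81,020.00 = €2,430.60
Interest (14.4%/yr ÷ 12 = 1.2%/month): €81,020.00 × ((1 + 0.012)^4 − 1) = €3,959.5230…
Total = €81,020.00 + €2,430.6000 + €3,959.5230… = €87,410.12

€87,410.12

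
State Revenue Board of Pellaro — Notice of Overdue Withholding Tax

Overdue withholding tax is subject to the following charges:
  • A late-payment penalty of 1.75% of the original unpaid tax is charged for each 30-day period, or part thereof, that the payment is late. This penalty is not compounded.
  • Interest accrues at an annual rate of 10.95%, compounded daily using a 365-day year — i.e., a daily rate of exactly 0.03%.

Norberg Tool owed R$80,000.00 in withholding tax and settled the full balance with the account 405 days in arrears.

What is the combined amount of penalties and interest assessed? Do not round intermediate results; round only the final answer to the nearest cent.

Penalty periods: ⌈405/30⌉ = 14; penalty = 14 × 1.75% × R$80,000.00 = R$19,600.00
Interest: R$80,000.00 × ((1 + 0.0003)^405 − 1) = R$80,000.00 × 0.12916879… = R$10,333.5033…
Penalties + interest = R$19,600.0000 + R$10,333.5033… = R$29,933.50

R$29,933.50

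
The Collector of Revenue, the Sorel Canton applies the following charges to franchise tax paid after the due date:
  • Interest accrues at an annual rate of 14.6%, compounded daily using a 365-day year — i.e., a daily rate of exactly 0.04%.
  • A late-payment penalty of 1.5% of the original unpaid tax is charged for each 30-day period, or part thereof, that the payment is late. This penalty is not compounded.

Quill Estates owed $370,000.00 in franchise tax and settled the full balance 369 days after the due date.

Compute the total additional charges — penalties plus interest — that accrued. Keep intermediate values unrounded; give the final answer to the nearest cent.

Penalty periods: ⌈369/30⌉ = 13; penalty = 13 × 1.5% × $370,000.00 = $72,150.00
Interest: $370,000.00 × ((1 + 0.0004)^369 − 1) = $370,000.00 × 0.15901498… = $58,835.5420…
Penalties + interest = $72,150.0000 + $58,835.5420… = $130,985.54

$130,985.54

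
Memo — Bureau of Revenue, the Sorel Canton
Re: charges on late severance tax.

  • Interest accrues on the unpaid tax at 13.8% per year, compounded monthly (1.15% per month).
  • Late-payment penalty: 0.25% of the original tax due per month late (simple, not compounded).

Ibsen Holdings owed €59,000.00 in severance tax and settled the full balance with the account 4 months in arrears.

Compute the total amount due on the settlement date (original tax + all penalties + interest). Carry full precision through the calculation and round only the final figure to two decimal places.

€62,351.18

Late-payment penalty: 4 × 0.25% × €59,000.00 = €590.00
Interest: €59,000.00 × ((1 + 0.0115)^4 − 1) = €59,000.00 × 0.0467996… = €2,761.1765…
Total = €59,000.00 + €590.0000 + €2,761.1765… = €62,351.18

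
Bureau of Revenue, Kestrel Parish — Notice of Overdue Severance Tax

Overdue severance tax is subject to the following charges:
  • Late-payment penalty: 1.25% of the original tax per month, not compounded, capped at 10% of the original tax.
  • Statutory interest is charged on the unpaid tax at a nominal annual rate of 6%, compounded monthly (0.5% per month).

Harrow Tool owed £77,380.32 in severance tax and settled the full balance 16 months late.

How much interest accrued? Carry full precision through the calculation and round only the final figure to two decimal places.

Interest: £77,380.32 × ((1 + 0.005)^16 − 1) = £77,380.32 × 0.0830712… = £6,428.0723…

£6,428.07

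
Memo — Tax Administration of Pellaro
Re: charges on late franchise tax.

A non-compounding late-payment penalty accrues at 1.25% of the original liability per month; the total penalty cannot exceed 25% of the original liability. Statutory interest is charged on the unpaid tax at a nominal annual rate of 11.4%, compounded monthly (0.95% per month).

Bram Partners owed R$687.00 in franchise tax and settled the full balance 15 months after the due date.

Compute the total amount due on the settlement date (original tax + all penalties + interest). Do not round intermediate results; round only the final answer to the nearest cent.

R$920.50

Penalty: 15 × 1.25% × R$687.00 = R$128.81… (below the 25% cap of R$171.75)
Interest: R$687.00 × ((1 + 0.0095)^15 − 1) = R$687.00 × 0.1523777… = R$104.6835…
Total = R$687.00 + R$128.8125 + R$104.6835… = R$920.50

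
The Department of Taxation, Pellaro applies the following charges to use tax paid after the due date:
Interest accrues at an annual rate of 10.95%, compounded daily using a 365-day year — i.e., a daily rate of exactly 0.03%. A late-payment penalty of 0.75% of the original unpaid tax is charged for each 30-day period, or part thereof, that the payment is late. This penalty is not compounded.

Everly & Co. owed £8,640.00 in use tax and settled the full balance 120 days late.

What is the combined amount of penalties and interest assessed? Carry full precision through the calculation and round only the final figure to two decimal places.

Penalty periods: ⌈120/30⌉ = 4; penalty = 4 × 0.75% × £8,640.00 = £259.20
Interest: £8,640.00 × ((1 + 0.0003)^120 − 1) = £8,640.00 × 0.03665025… = £316.6582…
Penalties + interest = £259.2000 + £316.6582… = £575.86

£575.86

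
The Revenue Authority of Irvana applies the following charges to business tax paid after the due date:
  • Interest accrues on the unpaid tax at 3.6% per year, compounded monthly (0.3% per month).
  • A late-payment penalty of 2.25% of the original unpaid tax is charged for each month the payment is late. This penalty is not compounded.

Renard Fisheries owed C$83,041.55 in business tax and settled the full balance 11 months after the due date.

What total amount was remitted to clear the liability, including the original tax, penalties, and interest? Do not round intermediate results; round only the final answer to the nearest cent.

C$106,376.18

Late-payment penalty = 2.25% × C$83,041.55 × 11 mo = C$20,552.78…
Interest: C$83,041.55 × ((1 + 0.003)^11 − 1) = C$83,041.55 × 0.0334995… = C$2,781.8489…
Total = C$83,041.55 + C$20,552.7836… + C$2,781.8489… = C$106,376.18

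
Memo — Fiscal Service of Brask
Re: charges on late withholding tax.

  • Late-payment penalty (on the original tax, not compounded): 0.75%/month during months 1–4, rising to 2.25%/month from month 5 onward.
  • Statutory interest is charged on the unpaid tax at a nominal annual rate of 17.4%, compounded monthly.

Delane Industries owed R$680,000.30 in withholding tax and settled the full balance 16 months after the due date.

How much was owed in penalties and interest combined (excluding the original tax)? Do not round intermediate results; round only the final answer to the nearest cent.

R$380,134.15

Penalty, months 1–4: 4 × 0.75% × R$680,000.30 = R$20,400.01…
Penalty, months 5–16: 12 × 2.25% × R$680,000.30 = R$183,600.08…
Interest (17.4%/yr ÷ 12 = 1.45%/month): R$680,000.30 × ((1 + 0.0145)^16 − 1) = R$176,134.0578…
Penalties + interest = R$204,000.0900 + R$176,134.0578… = R$380,134.15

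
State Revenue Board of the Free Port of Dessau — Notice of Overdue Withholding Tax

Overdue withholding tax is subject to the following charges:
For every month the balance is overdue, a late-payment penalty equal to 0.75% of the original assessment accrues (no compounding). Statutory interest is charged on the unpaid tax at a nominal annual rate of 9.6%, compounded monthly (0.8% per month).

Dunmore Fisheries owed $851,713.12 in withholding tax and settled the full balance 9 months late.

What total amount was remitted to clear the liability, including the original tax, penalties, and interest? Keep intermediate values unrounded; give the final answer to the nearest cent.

Late-payment penalty: 9 × 0.75% × $851,713.12 = $57,490.64…
Interest: $851,713.12 × ((1 + 0.008)^9 − 1) = $851,713.12 × 0.0743475… = $63,322.7652…
Total = $851,713.12 + $57,490.6356 + $63,322.7652… = $972,526.52

$972,526.52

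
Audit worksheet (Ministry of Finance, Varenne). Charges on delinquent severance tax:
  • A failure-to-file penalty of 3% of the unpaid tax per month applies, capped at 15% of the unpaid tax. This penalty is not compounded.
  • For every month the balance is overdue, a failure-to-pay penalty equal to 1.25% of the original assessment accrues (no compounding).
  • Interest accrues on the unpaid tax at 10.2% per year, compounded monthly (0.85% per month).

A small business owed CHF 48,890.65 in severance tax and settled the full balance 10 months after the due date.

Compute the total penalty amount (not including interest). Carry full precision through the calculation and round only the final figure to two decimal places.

CHF 13,444.93

Failure-to-file: 10 × 3% × CHF 48,890.65 = CHF 14,667.20…, capped at 15% × CHF 48,890.65 = CHF 7,333.60…
Failure-to-pay penalty: 10 × 1.25% × CHF 48,890.65 = CHF 6,111.33…
Total penalty = CHF 7,333.60… + CHF 6,111.33… = CHF 13,444.93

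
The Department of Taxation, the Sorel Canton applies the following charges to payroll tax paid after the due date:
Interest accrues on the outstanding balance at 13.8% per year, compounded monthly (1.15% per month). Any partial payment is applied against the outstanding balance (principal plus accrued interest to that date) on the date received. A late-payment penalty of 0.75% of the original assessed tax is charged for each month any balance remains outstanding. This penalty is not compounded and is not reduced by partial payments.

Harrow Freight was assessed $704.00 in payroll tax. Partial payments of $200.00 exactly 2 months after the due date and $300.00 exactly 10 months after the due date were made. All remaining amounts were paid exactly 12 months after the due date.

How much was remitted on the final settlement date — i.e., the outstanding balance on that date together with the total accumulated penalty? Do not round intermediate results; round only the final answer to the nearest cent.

Balance at month 2: $704.0000 × (1 + 0.0115)^2 = $720.2851…
After $200.00 payment: $720.2851… − $200.00 = $520.2851…
Balance at month 10: $520.2851… × (1 + 0.0115)^8 = $570.1229…
After $300.00 payment: $570.1229… − $300.00 = $270.1229…
Balance at month 12: $270.1229… × (1 + 0.0115)^2 = $276.3715…
Penalty: 12 × 0.75% × $704.00 = $63.36
Final settlement = outstanding balance + penalty = $276.3715… + $63.36 = $339.73

$339.73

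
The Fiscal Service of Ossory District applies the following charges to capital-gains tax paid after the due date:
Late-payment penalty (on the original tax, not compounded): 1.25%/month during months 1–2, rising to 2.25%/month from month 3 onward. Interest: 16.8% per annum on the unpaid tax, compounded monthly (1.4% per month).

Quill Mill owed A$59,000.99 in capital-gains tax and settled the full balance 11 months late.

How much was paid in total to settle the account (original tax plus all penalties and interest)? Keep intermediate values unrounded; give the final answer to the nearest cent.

Penalty, months 1–2: 2 × 1.25% × A$59,000.99 = A$1,475.02…
Penalty, months 3–11: 9 × 2.25% × A$59,000.99 = A$11,947.70…
Interest: A$59,000.99 × ((1 + 0.014)^11 − 1) = A$59,000.99 × 0.1652457… = A$9,749.6593…
Total = A$59,000.99 + A$13,422.7252… + A$9,749.6593… = A$82,173.37

A$82,173.37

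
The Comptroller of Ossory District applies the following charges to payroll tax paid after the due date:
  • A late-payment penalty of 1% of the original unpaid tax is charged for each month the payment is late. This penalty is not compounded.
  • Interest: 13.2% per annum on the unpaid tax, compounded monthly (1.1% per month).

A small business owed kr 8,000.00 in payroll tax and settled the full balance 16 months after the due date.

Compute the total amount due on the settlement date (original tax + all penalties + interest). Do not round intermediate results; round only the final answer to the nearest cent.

Late-payment penalty: 16 × 1% × kr 8,000.00 = kr 1,280.00
Interest: kr 8,000.00 × ((1 + 0.011)^16 − 1) = kr 8,000.00 × 0.1912927… = kr 1,530.3418…
Total = kr 8,000.00 + kr 1,280.0000 + kr 1,530.3418… = kr 10,810.34

kr 10,810.34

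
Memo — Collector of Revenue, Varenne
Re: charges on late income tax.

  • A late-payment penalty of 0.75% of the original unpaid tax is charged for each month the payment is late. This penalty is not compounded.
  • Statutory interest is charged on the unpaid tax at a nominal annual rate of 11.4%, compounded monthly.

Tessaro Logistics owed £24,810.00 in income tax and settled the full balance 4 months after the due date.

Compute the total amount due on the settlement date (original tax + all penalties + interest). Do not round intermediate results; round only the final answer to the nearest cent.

£26,510.60

Late-payment penalty: 4 × 0.75% × £24,810.00 = £744.30
Interest (11.4%/yr ÷ 12 = 0.95%/month): £24,810.00 × ((1 + 0.0095)^4 − 1) = £956.2999…
Total = £24,810.00 + £744.3000 + £956.2999… = £26,510.60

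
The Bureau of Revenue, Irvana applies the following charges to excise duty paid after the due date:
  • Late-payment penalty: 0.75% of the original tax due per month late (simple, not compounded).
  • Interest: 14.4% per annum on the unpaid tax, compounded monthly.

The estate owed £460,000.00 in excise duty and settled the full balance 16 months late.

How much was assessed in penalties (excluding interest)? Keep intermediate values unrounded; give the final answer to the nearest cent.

Late-payment penalty: 16 × 0.75% × £460,000.00 = £55,200.00

£55,200.00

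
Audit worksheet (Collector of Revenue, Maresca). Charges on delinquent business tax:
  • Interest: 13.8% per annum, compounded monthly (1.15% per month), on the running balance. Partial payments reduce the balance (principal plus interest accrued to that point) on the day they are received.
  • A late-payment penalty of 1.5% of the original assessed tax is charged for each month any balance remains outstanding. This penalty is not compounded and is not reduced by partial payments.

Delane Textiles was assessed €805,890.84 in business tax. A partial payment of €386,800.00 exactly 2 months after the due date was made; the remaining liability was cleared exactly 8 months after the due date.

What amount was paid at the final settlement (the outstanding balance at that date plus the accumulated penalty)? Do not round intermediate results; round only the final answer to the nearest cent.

Balance at month 2: €805,890.8400 × (1 + 0.0115)^2 = €824,532.9084…
After €386,800.00 payment: €824,532.9084… − €386,800.00 = €437,732.9084…
Balance at month 8: €437,732.9084… × (1 + 0.0115)^6 = €468,818.2618…
Penalty: 8 × 1.5% × €805,890.84 = €96,706.90…
Final settlement = outstanding balance + penalty = €468,818.2618… + €96,706.90… = €565,525.16

€565,525.16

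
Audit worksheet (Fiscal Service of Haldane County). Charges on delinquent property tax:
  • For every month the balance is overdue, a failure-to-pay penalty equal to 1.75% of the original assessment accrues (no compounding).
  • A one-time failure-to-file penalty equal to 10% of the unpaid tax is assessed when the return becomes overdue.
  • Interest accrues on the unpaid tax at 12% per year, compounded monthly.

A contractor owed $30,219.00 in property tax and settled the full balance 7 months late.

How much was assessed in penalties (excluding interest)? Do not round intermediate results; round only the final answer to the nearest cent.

$6,723.73

Failure-to-file penalty: 10% × $30,219.00 = $3,021.90
Failure-to-pay penalty = 1.75% × $30,219.00 × 7 mo = $3,701.83…
Total penalty = $3,021.90 + $3,701.83… = $6,723.73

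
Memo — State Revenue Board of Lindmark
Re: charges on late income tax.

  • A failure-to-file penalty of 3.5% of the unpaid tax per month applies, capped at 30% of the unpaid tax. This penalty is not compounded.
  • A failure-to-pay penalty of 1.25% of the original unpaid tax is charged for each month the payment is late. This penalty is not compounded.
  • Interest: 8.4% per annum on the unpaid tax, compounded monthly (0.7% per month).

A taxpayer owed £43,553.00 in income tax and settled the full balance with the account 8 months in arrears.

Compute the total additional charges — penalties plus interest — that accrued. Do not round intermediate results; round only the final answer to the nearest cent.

Failure-to-file: 8 × 3.5% × £43,553.00 = £12,194.84 (under the 30% cap)
Failure-to-pay penalty = 1.25% × £43,553.00 × 8 mo = £4,355.30
Interest: £43,553.00 × ((1 + 0.007)^8 − 1) = £43,553.00 × 0.0573914… = £2,499.5666…
Penalties + interest = £16,550.1400 + £2,499.5666… = £19,049.71

£19,049.71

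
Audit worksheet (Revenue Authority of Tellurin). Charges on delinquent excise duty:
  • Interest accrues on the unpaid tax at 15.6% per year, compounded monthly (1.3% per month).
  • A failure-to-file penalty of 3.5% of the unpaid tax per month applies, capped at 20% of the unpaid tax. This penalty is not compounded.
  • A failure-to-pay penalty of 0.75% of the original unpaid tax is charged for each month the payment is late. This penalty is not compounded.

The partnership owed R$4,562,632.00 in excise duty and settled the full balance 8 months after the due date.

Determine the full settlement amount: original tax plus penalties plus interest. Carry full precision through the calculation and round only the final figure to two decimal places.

R$6,245,590.99

Failure-to-file: 8 × 3.5% × R$4,562,632.00 = R$1,277,536.96, capped at 20% × R$4,562,632.00 = R$912,526.40
Failure-to-pay penalty = 0.75% × R$4,562,632.00 × 8 mo = R$273,757.92
Interest: R$4,562,632.00 × ((1 + 0.013)^8 − 1) = R$4,562,632.00 × 0.1088571… = R$496,674.6698…
Total = R$4,562,632.00 + R$1,186,284.3200 + R$496,674.6698… = R$6,245,590.99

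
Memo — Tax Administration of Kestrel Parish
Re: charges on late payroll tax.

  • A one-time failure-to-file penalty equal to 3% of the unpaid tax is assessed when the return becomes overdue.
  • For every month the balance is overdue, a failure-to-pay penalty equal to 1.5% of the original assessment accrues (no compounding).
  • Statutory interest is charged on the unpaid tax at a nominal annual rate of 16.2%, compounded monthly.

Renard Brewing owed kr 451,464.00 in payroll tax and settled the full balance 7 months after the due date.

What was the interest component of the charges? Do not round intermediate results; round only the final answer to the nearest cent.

Interest (16.2%/yr ÷ 12 = 1.35%/month): kr 451,464.00 × ((1 + 0.0135)^7 − 1) = kr 44,430.6197…

kr 44,430.62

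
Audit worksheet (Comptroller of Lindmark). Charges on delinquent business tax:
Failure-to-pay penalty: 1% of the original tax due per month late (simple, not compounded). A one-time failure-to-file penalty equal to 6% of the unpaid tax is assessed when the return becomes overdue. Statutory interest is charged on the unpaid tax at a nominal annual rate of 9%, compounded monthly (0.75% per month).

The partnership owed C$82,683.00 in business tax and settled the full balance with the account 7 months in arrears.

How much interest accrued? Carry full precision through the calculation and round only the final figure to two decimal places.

C$4,439.76

Interest: C$82,683.00 × ((1 + 0.0075)^7 − 1) = C$82,683.00 × 0.0536961… = C$4,439.7569…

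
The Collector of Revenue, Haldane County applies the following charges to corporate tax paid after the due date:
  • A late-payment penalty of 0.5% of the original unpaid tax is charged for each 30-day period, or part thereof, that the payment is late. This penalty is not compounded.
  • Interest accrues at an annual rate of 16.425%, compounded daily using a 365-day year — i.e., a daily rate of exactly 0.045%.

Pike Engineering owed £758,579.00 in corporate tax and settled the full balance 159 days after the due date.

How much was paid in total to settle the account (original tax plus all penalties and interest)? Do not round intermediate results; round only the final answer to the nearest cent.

£837,588.47

Penalty periods: ⌈159/30⌉ = 6; penalty = 6 × 0.5% × £758,579.00 = £22,757.37
Interest: £758,579.00 × ((1 + 0.00045)^159 − 1) = £758,579.00 × 0.07415457… = £56,252.0999…
Total = £758,579.00 + £22,757.3700 + £56,252.0999… = £837,588.47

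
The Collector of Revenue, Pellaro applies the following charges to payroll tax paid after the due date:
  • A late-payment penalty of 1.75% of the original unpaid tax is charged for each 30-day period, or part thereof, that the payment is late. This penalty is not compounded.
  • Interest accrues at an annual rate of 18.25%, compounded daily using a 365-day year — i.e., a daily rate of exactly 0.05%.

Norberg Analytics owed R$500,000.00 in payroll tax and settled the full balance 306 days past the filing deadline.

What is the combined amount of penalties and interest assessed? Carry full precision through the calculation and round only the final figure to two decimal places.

Penalty periods: ⌈306/30⌉ = 11; penalty = 11 × 1.75% × R$500,000.00 = R$96,250.00
Interest: R$500,000.00 × ((1 + 0.0005)^306 − 1) = R$500,000.00 × 0.16528042… = R$82,640.2105…
Penalties + interest = R$96,250.0000 + R$82,640.2105… = R$178,890.21

R$178,890.21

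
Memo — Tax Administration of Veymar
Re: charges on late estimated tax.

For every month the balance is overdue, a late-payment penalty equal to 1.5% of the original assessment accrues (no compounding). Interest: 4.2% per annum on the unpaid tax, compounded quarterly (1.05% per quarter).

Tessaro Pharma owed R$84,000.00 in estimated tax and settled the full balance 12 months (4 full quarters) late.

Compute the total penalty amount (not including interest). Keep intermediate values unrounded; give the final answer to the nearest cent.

Late-payment penalty: 12 × 1.5% × R$84,000.00 = R$15,120.00

R$15,120.00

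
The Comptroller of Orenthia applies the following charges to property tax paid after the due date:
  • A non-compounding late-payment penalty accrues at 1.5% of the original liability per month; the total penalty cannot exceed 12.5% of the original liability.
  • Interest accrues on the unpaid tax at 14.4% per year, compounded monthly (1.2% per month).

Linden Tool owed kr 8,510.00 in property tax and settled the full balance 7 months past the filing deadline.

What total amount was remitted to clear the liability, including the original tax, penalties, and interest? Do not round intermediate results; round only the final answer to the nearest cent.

kr 10,144.65

Penalty: 7 × 1.5% × kr 8,510.00 = kr 893.55 (below the 12.5% cap of kr 1,063.75)
Interest: kr 8,510.00 × ((1 + 0.012)^7 − 1) = kr 8,510.00 × 0.0870852… = kr 741.0951…
Total = kr 8,510.00 + kr 893.5500 + kr 741.0951… = kr 10,144.65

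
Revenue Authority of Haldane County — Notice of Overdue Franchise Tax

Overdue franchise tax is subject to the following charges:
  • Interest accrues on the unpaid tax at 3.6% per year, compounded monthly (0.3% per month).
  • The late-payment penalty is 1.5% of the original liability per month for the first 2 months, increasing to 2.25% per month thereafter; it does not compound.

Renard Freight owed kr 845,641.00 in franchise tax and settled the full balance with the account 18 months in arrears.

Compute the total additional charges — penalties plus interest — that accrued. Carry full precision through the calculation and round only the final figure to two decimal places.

kr 376,647.89

Penalty, months 1–2: 2 × 1.5% × kr 845,641.00 = kr 25,369.23
Penalty, months 3–18: 16 × 2.25% × kr 845,641.00 = kr 304,430.76
Interest: kr 845,641.00 × ((1 + 0.003)^18 − 1) = kr 845,641.00 × 0.0553993… = kr 46,847.9042…
Penalties + interest = kr 329,799.9900 + kr 46,847.9042… = kr 376,647.89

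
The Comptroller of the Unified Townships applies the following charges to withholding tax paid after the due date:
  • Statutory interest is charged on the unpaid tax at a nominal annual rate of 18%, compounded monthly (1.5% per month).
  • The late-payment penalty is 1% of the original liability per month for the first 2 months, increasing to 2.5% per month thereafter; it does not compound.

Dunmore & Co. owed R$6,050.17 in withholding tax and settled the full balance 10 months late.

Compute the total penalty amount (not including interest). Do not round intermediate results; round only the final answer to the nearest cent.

Penalty, months 1–2: 2 × 1% × R$6,050.17 = R$121.00…
Penalty, months 3–10: 8 × 2.5% × R$6,050.17 = R$1,210.03…
Total penalty = R$121.00… + R$1,210.03… = R$1,331.04

R$1,331.04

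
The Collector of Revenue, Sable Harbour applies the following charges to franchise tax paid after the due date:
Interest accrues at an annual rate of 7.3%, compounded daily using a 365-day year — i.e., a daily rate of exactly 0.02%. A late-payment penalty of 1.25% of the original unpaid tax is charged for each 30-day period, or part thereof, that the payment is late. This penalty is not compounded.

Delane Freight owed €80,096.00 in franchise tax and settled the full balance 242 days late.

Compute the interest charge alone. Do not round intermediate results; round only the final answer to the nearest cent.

€3,971.59

Interest: €80,096.00 × ((1 + 0.0002)^242 − 1) = €80,096.00 × 0.04958533… = €3,971.5864…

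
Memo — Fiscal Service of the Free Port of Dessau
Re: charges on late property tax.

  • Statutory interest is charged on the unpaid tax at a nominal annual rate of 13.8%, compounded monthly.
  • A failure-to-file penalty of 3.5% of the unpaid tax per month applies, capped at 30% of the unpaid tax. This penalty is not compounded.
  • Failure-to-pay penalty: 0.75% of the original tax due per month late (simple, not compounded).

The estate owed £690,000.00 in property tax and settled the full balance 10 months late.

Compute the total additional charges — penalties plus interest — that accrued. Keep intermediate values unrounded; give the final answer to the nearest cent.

Failure-to-file: 10 × 3.5% × £690,000.00 = £241,500.00, capped at 30% × £690,000.00 = £207,000.00
Failure-to-pay penalty = 0.75% × £690,000.00 × 10 mo = £51,750.00
Interest (13.8%/yr ÷ 12 = 1.15%/month): £690,000.00 × ((1 + 0.0115)^10 − 1) = £83,584.8606…
Penalties + interest = £258,750.0000 + £83,584.8606… = £342,334.86

£342,334.86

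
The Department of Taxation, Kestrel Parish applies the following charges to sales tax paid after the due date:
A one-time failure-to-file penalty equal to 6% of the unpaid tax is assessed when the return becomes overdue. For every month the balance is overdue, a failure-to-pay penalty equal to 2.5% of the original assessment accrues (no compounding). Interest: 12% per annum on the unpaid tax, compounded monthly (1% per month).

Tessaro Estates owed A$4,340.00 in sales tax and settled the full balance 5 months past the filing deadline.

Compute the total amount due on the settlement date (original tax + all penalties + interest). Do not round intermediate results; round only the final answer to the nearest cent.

Failure-to-file penalty: 6% × A$4,340.00 = A$260.40
Failure-to-pay penalty: 5 × 2.5% × A$4,340.00 = A$542.50
Interest: A$4,340.00 × ((1 + 0.01)^5 − 1) = A$4,340.00 × 0.0510101… = A$221.3836…
Total = A$4,340.00 + A$802.9000 + A$221.3836… = A$5,364.28

A$5,364.28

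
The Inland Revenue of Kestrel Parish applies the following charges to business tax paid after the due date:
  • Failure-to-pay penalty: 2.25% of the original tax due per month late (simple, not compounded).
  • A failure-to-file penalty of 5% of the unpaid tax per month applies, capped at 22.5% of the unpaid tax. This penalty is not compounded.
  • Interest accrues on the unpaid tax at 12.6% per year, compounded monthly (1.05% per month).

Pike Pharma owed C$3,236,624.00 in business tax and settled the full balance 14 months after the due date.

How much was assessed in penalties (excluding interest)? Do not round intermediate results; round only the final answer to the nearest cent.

Failure-to-file: 14 × 5% × C$3,236,624.00 = C$2,265,636.80, capped at 22.5% × C$3,236,624.00 = C$728,240.40
Failure-to-pay penalty = 2.25% × C$3,236,624.00 × 14 mo = C$1,019,536.56
Total penalty = C$728,240.40 + C$1,019,536.56 = C$1,747,776.96

C$1,747,776.96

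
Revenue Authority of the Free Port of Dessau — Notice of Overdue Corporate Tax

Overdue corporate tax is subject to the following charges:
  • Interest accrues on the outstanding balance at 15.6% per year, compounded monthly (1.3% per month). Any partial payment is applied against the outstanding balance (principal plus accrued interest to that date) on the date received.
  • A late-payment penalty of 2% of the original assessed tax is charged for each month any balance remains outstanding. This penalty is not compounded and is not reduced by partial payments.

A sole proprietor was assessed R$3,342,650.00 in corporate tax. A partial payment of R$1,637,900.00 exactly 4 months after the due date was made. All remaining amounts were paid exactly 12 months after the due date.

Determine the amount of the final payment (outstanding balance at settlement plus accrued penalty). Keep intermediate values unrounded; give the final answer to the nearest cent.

Balance at month 4: R$3,342,650.0000 × (1 + 0.013)^4 = R$3,519,886.7178…
After R$1,637,900.00 payment: R$3,519,886.7178… − R$1,637,900.00 = R$1,881,986.7178…
Balance at month 12: R$1,881,986.7178… × (1 + 0.013)^8 = R$2,086,854.2442…
Penalty: 12 × 2% × R$3,342,650.00 = R$802,236.00
Final settlement = outstanding balance + penalty = R$2,086,854.2442… + R$802,236.00 = R$2,889,090.24

R$2,889,090.24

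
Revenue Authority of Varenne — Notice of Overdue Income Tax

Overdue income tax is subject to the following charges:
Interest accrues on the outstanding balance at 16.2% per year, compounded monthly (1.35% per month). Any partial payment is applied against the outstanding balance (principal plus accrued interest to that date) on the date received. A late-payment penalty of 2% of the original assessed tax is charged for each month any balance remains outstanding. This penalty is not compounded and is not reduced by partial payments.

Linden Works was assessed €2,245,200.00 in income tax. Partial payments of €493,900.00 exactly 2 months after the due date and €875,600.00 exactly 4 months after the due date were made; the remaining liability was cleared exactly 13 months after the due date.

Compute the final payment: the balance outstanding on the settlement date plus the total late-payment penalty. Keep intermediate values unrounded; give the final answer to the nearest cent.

Balance at month 2: €2,245,200.0000 × (1 + 0.0135)^2 = €2,306,229.5877
After €493,900.00 payment: €2,306,229.5877 − €493,900.00 = €1,812,329.5877
Balance at month 4: €1,812,329.5877 × (1 + 0.0135)^2 = €1,861,592.7836…
After €875,600.00 payment: €1,861,592.7836… − €875,600.00 = €985,992.7836…
Balance at month 13: €985,992.7836… × (1 + 0.0135)^9 = €1,112,467.9648…
Penalty: 13 × 2% × €2,245,200.00 = €583,752.00
Final settlement = outstanding balance + penalty = €1,112,467.9648… + €583,752.00 = €1,696,219.96

€1,696,219.96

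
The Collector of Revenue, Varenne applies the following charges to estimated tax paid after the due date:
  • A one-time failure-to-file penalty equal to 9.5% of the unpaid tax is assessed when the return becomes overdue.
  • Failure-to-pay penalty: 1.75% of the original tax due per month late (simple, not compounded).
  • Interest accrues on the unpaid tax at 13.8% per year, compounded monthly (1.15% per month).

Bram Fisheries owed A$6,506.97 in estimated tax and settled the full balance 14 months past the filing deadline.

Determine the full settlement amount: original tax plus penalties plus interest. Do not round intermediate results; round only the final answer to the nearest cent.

A$9,848.99

Failure-to-file penalty: 9.5% × A$6,506.97 = A$618.16…
Failure-to-pay penalty: 14 × 1.75% × A$6,506.97 = A$1,594.21…
Interest: A$6,506.97 × ((1 + 0.0115)^14 − 1) = A$6,506.97 × 0.1736063… = A$1,129.6508…
Total = A$6,506.97 + A$2,212.3698 + A$1,129.6508… = A$9,848.99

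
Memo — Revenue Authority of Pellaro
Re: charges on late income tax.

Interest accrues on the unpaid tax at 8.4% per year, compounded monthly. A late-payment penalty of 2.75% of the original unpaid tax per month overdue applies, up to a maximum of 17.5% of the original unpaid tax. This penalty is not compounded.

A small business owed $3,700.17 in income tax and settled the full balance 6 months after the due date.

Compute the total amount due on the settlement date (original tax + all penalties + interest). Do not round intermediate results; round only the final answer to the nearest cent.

Penalty: 6 × 2.75% × $3,700.17 = $610.53… (below the 17.5% cap of $647.53…)
Interest (8.4%/yr ÷ 12 = 0.7%/month): $3,700.17 × ((1 + 0.007)^6 − 1) = $158.1523…
Total = $3,700.17 + $610.5281… + $158.1523… = $4,468.85

$4,468.85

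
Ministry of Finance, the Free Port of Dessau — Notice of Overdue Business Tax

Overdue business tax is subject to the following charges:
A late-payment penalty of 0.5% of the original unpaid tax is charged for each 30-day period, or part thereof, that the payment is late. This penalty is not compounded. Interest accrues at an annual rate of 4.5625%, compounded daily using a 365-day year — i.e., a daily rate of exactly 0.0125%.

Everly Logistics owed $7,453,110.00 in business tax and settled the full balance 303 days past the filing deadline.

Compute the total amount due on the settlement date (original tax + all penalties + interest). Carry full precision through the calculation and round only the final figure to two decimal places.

Penalty periods: ⌈303/30⌉ = 11; penalty = 11 × 0.5% × $7,453,110.00 = $409,921.05
Interest: $7,453,110.00 × ((1 + 0.000125)^303 − 1) = $7,453,110.00 × 0.03859894… = $287,682.1549…
Total = $7,453,110.00 + $409,921.0500 + $287,682.1549… = $8,150,713.20

$8,150,713.20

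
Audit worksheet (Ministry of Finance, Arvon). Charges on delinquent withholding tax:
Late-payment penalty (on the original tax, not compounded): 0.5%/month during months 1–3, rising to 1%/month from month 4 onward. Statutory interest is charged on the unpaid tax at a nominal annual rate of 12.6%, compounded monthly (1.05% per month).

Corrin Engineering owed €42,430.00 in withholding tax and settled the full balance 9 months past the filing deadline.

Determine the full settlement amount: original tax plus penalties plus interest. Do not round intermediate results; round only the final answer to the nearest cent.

€49,794.48

Penalty, months 1–3: 3 × 0.5% × €42,430.00 = €636.45
Penalty, months 4–9: 6 × 1% × €42,430.00 = €2,545.80
Interest: €42,430.00 × ((1 + 0.0105)^9 − 1) = €42,430.00 × 0.0985678… = €4,182.2313…
Total = €42,430.00 + €3,182.2500 + €4,182.2313… = €49,794.48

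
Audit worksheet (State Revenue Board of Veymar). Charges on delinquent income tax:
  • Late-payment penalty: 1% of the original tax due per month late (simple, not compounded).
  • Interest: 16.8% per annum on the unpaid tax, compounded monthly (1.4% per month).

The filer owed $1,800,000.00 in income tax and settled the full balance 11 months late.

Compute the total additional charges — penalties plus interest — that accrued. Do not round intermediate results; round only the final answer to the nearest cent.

$495,442.24

Late-payment penalty = 1% × $1,800,000.00 × 11 mo = $198,000.00
Interest: $1,800,000.00 × ((1 + 0.014)^11 − 1) = $1,800,000.00 × 0.1652457… = $297,442.2407…
Penalties + interest = $198,000.0000 + $297,442.2407… = $495,442.24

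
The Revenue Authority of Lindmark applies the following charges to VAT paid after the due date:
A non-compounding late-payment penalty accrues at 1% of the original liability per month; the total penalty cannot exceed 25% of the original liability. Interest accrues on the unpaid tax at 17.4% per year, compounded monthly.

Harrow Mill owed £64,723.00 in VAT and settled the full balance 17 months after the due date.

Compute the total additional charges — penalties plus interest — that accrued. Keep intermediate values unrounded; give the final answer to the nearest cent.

Penalty: 17 × 1% × £64,723.00 = £11,002.91 (below the 25% cap of £16,180.75)
Interest (17.4%/yr ÷ 12 = 1.45%/month): £64,723.00 × ((1 + 0.0145)^17 − 1) = £17,946.1577…
Penalties + interest = £11,002.9100 + £17,946.1577… = £28,949.07

£28,949.07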